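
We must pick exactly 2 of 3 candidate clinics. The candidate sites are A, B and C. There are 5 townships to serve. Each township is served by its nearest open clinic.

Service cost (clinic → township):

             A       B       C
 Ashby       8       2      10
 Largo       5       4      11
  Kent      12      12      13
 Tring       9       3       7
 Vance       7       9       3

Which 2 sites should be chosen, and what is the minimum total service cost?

Choose B and C; total service cost 24.

With exactly 2 open, each township uses its cheapest among the chosen.
{B, C}: Ashby→B 2, Largo→B 4, Kent→B 12, Tring→B 3, Vance→C 3. Service cost 24.
{A, B}: service cost 28
{A, C}: service cost 35
Among all 3 size-2 choices, {B, C} is lowest.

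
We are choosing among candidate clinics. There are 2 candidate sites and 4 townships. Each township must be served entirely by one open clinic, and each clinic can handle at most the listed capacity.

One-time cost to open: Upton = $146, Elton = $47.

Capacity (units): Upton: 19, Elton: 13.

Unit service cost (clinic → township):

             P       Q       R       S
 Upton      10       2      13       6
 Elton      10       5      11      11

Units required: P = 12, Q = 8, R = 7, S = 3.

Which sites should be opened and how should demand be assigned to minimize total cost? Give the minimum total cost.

Minimum total cost: 438

Open {Upton, Elton}: P→Elton 10·12=120, Q→Upton 2·8=16, R→Upton 13·7=91, S→Upton 6·3=18.
Loads: Upton carries 18/19, Elton carries 12/13. Service 245; fixed 193; total 438.
Next best feasible plan costs 477.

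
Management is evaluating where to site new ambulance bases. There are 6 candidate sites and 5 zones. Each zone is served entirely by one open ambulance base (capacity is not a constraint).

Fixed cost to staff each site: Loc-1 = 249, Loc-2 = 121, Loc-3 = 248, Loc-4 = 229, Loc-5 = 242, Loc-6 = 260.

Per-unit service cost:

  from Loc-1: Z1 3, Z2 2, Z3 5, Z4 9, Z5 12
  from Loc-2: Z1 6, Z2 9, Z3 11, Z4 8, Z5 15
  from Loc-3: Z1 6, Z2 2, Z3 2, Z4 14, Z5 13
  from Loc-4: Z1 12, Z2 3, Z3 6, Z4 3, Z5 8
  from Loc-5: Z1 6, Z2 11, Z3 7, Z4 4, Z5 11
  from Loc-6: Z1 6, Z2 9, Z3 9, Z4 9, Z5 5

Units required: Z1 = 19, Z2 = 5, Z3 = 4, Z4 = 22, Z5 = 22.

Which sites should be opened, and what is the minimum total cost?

Open Loc-4 only; minimum total cost 738.

For any fixed open set, each zone goes to its cheapest open site; total = fixed + service.
{Loc-4}: Z1→Loc-4 12·19=228, Z2→Loc-4 3·5=15, Z3→Loc-4 6·4=24, Z4→Loc-4 3·22=66, Z5→Loc-4 8·22=176. Service 509; fixed 229; total 738.
{Loc-2, Loc-4}: service 395 + fixed 350 = 745
{Loc-6}: service 503 + fixed 260 = 763
{Loc-1, Loc-2, Loc-3, Loc-4, Loc-5, Loc-6}: Z1→Loc-1 3·19=57, Z2→Loc-1 2·5=10, Z3→Loc-3 2·4=8, Z4→Loc-4 3·22=66, Z5→Loc-6 5·22=110. Service 251; fixed 1349; total 1600.
No other subset beats 738.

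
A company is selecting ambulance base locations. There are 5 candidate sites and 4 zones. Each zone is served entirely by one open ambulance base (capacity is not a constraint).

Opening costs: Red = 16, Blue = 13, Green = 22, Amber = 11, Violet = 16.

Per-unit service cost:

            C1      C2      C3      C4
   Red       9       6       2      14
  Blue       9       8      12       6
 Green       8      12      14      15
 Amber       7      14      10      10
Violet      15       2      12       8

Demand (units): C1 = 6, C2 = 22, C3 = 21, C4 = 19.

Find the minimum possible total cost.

For any fixed open set, each zone goes to its cheapest open site; total = fixed + service.
{Red, Blue, Amber, Violet}: C1→Amber 7·6=42, C2→Violet 2·22=44, C3→Red 2·21=42, C4→Blue 6·19=114. Service 242; fixed 56; total 298.
{Red, Blue, Violet}: service 254 + fixed 45 = 299
{Red, Blue, Green, Violet}: service 248 + fixed 67 = 315
{Red, Blue, Green, Amber, Violet}: service 242 + fixed 78 = 320
No other subset beats 298.

Minimum total cost: 298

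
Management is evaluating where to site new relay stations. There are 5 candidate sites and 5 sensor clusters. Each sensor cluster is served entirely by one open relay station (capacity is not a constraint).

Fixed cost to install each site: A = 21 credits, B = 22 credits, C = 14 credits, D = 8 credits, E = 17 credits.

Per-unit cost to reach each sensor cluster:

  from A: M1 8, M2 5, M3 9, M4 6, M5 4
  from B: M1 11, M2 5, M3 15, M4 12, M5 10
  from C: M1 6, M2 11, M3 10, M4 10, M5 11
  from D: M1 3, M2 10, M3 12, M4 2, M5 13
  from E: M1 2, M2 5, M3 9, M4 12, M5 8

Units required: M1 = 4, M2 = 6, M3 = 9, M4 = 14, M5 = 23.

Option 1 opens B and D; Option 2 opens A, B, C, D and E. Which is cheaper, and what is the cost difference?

Option 2 is cheaper by 117.

Option 1: {B, D}: M1→D 3·4=12, M2→B 5·6=30, M3→D 12·9=108, M4→D 2·14=28, M5→B 10·23=230. Service 408; fixed 30; total 438.
Option 2: {A, B, C, D, E}: M1→E 2·4=8, M2→A 5·6=30, M3→A 9·9=81, M4→D 2·14=28, M5→A 4·23=92. Service 239; fixed 82; total 321.
Difference: |438 − 321| = 117.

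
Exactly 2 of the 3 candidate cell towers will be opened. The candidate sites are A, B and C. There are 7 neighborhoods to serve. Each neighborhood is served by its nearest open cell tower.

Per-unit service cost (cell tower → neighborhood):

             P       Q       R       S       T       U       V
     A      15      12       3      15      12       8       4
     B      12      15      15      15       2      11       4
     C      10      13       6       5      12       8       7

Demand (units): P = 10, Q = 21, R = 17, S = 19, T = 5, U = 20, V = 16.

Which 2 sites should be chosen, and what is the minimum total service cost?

With exactly 2 open, each neighborhood uses its cheapest among the chosen.
{A, C}: P→C 10·10=100, Q→A 12·21=252, R→A 3·17=51, S→C 5·19=95, T→A 12·5=60, U→A 8·20=160, V→A 4·16=64. Service cost 782.
{B, C}: service cost 804
{A, B}: service cost 942
Among all 3 size-2 choices, {A, C} is lowest.

Choose A and C; total service cost 782.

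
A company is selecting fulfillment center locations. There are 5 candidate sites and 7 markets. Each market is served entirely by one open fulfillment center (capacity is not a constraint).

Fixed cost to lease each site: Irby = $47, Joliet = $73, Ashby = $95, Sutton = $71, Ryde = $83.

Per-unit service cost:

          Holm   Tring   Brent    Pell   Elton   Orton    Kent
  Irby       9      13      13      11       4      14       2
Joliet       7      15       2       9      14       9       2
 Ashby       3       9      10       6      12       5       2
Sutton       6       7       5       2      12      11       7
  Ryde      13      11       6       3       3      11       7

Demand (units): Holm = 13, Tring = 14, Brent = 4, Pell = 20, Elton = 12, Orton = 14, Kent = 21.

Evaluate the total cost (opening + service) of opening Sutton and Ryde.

Each market is assigned to its cheapest site among the open ones.
{Sutton, Ryde}: Holm→Sutton 6·13=78, Tring→Sutton 7·14=98, Brent→Sutton 5·4=20, Pell→Sutton 2·20=40, Elton→Ryde 3·12=36, Orton→Sutton 11·14=154, Kent→Sutton 7·21=147. Service 573; fixed 154; total 727.

Total cost: 727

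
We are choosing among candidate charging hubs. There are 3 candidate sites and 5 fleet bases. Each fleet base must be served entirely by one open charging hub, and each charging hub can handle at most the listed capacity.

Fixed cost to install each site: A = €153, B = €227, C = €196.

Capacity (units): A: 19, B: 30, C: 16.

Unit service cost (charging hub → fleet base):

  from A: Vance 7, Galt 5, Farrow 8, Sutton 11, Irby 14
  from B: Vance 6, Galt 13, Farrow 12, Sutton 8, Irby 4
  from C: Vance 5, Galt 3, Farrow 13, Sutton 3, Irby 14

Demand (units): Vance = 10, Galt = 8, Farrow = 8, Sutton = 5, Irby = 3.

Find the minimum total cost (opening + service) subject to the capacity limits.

Open {A, C}: Vance→C 5·10=50, Galt→A 5·8=40, Farrow→A 8·8=64, Sutton→C 3·5=15, Irby→A 14·3=42.
Loads: A carries 19/19, C carries 15/16. Service 211; fixed 349; total 560.
Next best feasible plan costs 564.

Minimum total cost: 560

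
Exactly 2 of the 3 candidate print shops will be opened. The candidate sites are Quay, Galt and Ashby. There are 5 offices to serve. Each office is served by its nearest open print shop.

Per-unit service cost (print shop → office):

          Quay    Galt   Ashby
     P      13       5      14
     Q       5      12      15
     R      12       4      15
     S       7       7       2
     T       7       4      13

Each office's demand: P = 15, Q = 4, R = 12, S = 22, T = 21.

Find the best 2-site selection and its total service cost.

With exactly 2 open, each office uses its cheapest among the chosen.
{Galt, Ashby}: P→Galt 5·15=75, Q→Galt 12·4=48, R→Galt 4·12=48, S→Ashby 2·22=44, T→Galt 4·21=84. Service cost 299.
{Quay, Galt}: service cost 381
{Quay, Ashby}: service cost 550
Among all 3 size-2 choices, {Galt, Ashby} is lowest.

Choose Galt and Ashby; total service cost 299.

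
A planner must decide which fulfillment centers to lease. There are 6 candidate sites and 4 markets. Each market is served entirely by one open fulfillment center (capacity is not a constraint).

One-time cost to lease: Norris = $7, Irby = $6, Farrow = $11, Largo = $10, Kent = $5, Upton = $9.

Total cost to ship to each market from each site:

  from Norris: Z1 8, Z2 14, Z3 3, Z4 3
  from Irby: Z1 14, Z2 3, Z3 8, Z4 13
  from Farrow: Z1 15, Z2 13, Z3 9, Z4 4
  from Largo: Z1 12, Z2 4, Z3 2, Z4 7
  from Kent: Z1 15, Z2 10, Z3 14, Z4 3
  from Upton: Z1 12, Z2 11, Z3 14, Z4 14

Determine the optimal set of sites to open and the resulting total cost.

For any fixed open set, each market goes to its cheapest open site; total = fixed + service.
{Norris, Irby}: Z1→Norris 8, Z2→Irby 3, Z3→Norris 3, Z4→Norris 3. Service 17; fixed 13; total 30.
{Norris, Largo}: Z1→Norris 8, Z2→Largo 4, Z3→Largo 2, Z4→Norris 3. Service 17; fixed 17; total 34.
{Norris}: Z1→Norris 8, Z2→Norris 14, Z3→Norris 3, Z4→Norris 3. Service 28; fixed 7; total 35.
{Norris, Irby, Farrow, Largo, Kent, Upton}: Z1→Norris 8, Z2→Irby 3, Z3→Largo 2, Z4→Norris 3. Service 16; fixed 48; total 64.
No other subset beats 30.

Open Norris and Irby; minimum total cost 30.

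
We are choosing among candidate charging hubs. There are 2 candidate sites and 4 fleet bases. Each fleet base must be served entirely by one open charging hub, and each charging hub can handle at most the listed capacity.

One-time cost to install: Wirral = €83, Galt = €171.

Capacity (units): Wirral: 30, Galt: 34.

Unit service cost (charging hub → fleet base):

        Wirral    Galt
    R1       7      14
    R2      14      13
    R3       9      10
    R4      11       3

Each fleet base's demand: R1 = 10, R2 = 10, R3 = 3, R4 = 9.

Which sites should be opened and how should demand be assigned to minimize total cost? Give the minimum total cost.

Minimum total cost: 498

Open {Galt}: R1→Galt 14·10=140, R2→Galt 13·10=130, R3→Galt 10·3=30, R4→Galt 3·9=27.
Loads: Galt carries 32/34. Service 327; fixed 171; total 498.
Next best feasible plan costs 508.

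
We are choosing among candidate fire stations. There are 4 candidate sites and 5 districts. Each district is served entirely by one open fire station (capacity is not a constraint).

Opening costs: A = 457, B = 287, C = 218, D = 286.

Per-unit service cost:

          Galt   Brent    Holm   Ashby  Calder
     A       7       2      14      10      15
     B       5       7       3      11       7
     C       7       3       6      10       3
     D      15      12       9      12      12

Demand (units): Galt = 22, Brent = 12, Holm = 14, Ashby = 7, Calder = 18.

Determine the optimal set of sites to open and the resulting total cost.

For any fixed open set, each district goes to its cheapest open site; total = fixed + service.
{C}: Galt→C 7·22=154, Brent→C 3·12=36, Holm→C 6·14=84, Ashby→C 10·7=70, Calder→C 3·18=54. Service 398; fixed 218; total 616.
{B}: service 439 + fixed 287 = 726
{B, C}: Galt→B 5·22=110, Brent→C 3·12=36, Holm→B 3·14=42, Ashby→C 10·7=70, Calder→C 3·18=54. Service 312; fixed 505; total 817.
{A, B, C, D}: Galt→B 5·22=110, Brent→A 2·12=24, Holm→B 3·14=42, Ashby→A 10·7=70, Calder→C 3·18=54. Service 300; fixed 1248; total 1548.
(All 15 nonempty subsets were checked; C only is lowest.)

Open C only; minimum total cost 616.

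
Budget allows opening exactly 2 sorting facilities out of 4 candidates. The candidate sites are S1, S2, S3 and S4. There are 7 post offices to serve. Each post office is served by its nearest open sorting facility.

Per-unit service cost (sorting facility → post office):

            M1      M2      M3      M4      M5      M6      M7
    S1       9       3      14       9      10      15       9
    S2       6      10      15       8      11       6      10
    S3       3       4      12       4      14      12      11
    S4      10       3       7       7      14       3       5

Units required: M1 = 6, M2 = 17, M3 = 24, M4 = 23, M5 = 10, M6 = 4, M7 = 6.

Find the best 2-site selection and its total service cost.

Choose S3 and S4; total service cost 511.

With exactly 2 open, each post office uses its cheapest among the chosen.
{S3, S4}: M1→S3 3·6=18, M2→S4 3·17=51, M3→S4 7·24=168, M4→S3 4·23=92, M5→S3 14·10=140, M6→S4 3·4=12, M7→S4 5·6=30. Service cost 511.
{S2, S4}: service cost 568
{S1, S4}: service cost 576
Among all 6 size-2 choices, {S3, S4} is lowest.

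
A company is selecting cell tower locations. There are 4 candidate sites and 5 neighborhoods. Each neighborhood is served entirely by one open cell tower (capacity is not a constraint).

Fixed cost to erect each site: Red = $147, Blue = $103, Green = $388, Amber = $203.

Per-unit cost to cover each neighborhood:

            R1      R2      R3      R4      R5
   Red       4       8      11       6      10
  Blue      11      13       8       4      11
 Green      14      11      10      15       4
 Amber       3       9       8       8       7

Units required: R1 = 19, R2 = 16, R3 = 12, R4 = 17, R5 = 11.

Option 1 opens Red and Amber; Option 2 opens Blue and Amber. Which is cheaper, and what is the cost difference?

Option 1: {Red, Amber}: R1→Amber 3·19=57, R2→Red 8·16=128, R3→Amber 8·12=96, R4→Red 6·17=102, R5→Amber 7·11=77. Service 460; fixed 350; total 810.
Option 2: {Blue, Amber}: R1→Amber 3·19=57, R2→Amber 9·16=144, R3→Blue 8·12=96, R4→Blue 4·17=68, R5→Amber 7·11=77. Service 442; fixed 306; total 748.
Difference: |810 − 748| = 62.

Option 2 is cheaper by 62.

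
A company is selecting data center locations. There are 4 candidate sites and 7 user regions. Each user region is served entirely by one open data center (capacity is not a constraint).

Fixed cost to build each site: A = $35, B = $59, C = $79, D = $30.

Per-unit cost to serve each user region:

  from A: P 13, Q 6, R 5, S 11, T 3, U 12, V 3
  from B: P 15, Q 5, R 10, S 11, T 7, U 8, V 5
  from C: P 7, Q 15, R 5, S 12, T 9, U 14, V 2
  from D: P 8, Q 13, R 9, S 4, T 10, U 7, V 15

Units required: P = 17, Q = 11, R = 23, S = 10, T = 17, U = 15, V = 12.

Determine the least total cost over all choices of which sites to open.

Minimum total cost: 614

For any fixed open set, each user region goes to its cheapest open site; total = fixed + service.
{A, D}: P→D 8·17=136, Q→A 6·11=66, R→A 5·23=115, S→D 4·10=40, T→A 3·17=51, U→D 7·15=105, V→A 3·12=36. Service 549; fixed 65; total 614.
{A, B, D}: P→D 8·17=136, Q→B 5·11=55, R→A 5·23=115, S→D 4·10=40, T→A 3·17=51, U→D 7·15=105, V→A 3·12=36. Service 538; fixed 124; total 662.
{A, C, D}: P→C 7·17=119, Q→A 6·11=66, R→A 5·23=115, S→D 4·10=40, T→A 3·17=51, U→D 7·15=105, V→C 2·12=24. Service 520; fixed 144; total 664.
{A, B, C, D}: service 509 + fixed 203 = 712
No other subset beats 614.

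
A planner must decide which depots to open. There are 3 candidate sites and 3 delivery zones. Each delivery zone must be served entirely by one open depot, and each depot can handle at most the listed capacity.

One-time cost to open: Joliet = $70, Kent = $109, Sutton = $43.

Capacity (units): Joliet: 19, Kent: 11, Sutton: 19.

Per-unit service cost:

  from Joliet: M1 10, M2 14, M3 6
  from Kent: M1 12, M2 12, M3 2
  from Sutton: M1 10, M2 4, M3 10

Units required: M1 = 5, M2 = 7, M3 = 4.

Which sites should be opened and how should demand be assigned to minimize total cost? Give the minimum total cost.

Minimum total cost: 161

Open {Sutton}: M1→Sutton 10·5=50, M2→Sutton 4·7=28, M3→Sutton 10·4=40.
Loads: Sutton carries 16/19. Service 118; fixed 43; total 161.
Next best feasible plan costs 215.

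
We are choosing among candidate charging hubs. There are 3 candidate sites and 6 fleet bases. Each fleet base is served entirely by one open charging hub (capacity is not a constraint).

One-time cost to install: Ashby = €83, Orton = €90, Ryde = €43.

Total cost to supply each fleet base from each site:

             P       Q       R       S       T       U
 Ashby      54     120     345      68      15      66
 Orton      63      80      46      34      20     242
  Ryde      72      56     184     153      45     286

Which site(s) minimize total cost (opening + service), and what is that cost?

For any fixed open set, each fleet base goes to its cheapest open site; total = fixed + service.
{Ashby, Orton}: P→Ashby 54, Q→Orton 80, R→Orton 46, S→Orton 34, T→Ashby 15, U→Ashby 66. Service 295; fixed 173; total 468.
{Ashby, Orton, Ryde}: P→Ashby 54, Q→Ryde 56, R→Orton 46, S→Orton 34, T→Ashby 15, U→Ashby 66. Service 271; fixed 216; total 487.
{Ashby, Ryde}: P→Ashby 54, Q→Ryde 56, R→Ryde 184, S→Ashby 68, T→Ashby 15, U→Ashby 66. Service 443; fixed 126; total 569.
{Ryde}: service 796 + fixed 43 = 839
No other subset beats 468.

Open Ashby and Orton; minimum total cost 468.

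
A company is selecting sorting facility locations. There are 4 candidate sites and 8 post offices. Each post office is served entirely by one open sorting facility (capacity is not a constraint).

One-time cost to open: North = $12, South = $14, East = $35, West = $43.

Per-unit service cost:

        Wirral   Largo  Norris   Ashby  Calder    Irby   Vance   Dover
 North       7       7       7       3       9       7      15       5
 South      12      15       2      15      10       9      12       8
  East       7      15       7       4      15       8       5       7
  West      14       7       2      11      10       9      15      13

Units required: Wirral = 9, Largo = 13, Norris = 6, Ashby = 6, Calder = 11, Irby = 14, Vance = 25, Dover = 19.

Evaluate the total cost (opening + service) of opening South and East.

Total cost: 823

Each post office is assigned to its cheapest site among the open ones.
{South, East}: Wirral→East 7·9=63, Largo→South 15·13=195, Norris→South 2·6=12, Ashby→East 4·6=24, Calder→South 10·11=110, Irby→East 8·14=112, Vance→East 5·25=125, Dover→East 7·19=133. Service 774; fixed 49; total 823.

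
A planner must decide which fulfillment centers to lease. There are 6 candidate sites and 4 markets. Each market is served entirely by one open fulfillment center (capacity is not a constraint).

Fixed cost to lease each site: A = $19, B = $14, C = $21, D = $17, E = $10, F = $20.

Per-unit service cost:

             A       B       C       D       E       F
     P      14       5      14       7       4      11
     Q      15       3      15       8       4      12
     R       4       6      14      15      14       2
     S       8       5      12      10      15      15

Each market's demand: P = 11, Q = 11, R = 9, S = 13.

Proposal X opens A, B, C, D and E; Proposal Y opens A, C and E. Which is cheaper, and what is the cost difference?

Proposal X is cheaper by 19.

Proposal X: {A, B, C, D, E}: P→E 4·11=44, Q→B 3·11=33, R→A 4·9=36, S→B 5·13=65. Service 178; fixed 81; total 259.
Proposal Y: {A, C, E}: P→E 4·11=44, Q→E 4·11=44, R→A 4·9=36, S→A 8·13=104. Service 228; fixed 50; total 278.
Difference: |259 − 278| = 19.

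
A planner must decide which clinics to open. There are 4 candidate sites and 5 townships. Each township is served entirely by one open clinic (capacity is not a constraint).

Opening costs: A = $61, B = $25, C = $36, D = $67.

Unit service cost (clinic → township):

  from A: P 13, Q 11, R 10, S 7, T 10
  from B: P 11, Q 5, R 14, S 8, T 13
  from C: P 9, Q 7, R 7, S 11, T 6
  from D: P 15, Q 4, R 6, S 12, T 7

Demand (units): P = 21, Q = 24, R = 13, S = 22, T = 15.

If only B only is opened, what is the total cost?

Total cost: 929

Each township is assigned to its cheapest site among the open ones.
{B}: P→B 11·21=231, Q→B 5·24=120, R→B 14·13=182, S→B 8·22=176, T→B 13·15=195. Service 904; fixed 25; total 929.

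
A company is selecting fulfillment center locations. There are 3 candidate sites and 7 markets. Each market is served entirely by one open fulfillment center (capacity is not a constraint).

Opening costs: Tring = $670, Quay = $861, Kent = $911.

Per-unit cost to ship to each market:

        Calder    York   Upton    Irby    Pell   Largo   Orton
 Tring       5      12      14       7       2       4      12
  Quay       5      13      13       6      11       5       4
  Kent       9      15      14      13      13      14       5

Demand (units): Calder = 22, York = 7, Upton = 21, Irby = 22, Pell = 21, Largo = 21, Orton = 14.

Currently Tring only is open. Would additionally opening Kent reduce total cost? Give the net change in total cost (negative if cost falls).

No — net change +813 (cost rises by 813).

Current service cost with {Tring}: 936.
Adding Kent: each market re-picks its cheapest; new service cost 838, saving 98.
Extra fixed cost: 911. Net change = 911 − 98 = 813.
(Totals: 1606 → 2419.)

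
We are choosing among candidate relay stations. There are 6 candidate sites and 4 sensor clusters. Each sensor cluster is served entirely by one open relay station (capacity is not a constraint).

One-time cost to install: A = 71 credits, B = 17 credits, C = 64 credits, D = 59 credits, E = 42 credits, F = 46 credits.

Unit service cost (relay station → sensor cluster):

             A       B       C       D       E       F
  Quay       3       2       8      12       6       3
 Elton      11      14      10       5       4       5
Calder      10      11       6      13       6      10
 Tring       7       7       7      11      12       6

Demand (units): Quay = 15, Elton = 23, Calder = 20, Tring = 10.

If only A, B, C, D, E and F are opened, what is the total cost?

Total cost: 601

Each sensor cluster is assigned to its cheapest site among the open ones.
{A, B, C, D, E, F}: Quay→B 2·15=30, Elton→E 4·23=92, Calder→C 6·20=120, Tring→F 6·10=60. Service 302; fixed 299; total 601.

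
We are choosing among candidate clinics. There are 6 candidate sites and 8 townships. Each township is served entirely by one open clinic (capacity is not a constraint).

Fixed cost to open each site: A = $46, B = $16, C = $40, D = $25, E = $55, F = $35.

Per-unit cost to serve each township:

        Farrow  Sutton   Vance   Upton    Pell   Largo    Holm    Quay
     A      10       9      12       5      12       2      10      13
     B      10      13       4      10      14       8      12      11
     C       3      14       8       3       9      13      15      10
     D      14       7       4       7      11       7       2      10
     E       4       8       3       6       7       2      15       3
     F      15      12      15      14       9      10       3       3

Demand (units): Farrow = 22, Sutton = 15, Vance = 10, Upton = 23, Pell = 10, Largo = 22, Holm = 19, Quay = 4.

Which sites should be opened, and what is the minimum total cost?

For any fixed open set, each township goes to its cheapest open site; total = fixed + service.
{C, D, E}: Farrow→C 3·22=66, Sutton→D 7·15=105, Vance→E 3·10=30, Upton→C 3·23=69, Pell→E 7·10=70, Largo→E 2·22=44, Holm→D 2·19=38, Quay→E 3·4=12. Service 434; fixed 120; total 554.
{B, C, D, E}: service 434 + fixed 136 = 570
{C, D, E, F}: Farrow→C 3·22=66, Sutton→D 7·15=105, Vance→E 3·10=30, Upton→C 3·23=69, Pell→E 7·10=70, Largo→E 2·22=44, Holm→D 2·19=38, Quay→E 3·4=12. Service 434; fixed 155; total 589.
{A, B, C, D, E, F}: Farrow→C 3·22=66, Sutton→D 7·15=105, Vance→E 3·10=30, Upton→C 3·23=69, Pell→E 7·10=70, Largo→A 2·22=44, Holm→D 2·19=38, Quay→E 3·4=12. Service 434; fixed 217; total 651.
No other subset beats 554.

Open C, D and E; minimum total cost 554.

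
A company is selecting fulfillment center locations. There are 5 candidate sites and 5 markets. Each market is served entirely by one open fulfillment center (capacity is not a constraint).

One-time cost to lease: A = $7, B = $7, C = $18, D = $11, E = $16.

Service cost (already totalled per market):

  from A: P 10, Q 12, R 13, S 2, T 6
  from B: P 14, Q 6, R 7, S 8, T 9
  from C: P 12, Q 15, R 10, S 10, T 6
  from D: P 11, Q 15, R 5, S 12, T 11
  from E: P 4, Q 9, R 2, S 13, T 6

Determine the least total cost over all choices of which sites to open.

For any fixed open set, each market goes to its cheapest open site; total = fixed + service.
{A, B}: P→A 10, Q→B 6, R→B 7, S→A 2, T→A 6. Service 31; fixed 14; total 45.
{A, E}: P→E 4, Q→E 9, R→E 2, S→A 2, T→A 6. Service 23; fixed 23; total 46.
{B, E}: service 26 + fixed 23 = 49
{A, B, C, D, E}: service 20 + fixed 59 = 79
No other subset beats 45.

Minimum total cost: 45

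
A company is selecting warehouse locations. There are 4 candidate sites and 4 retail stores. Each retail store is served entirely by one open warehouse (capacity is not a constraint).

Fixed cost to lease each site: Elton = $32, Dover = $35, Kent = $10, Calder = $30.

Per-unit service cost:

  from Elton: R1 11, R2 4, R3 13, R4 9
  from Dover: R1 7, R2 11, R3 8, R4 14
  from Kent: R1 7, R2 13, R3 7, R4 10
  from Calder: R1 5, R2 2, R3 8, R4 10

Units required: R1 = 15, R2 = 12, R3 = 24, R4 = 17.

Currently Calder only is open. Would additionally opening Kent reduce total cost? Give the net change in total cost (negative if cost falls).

Yes — net change −14 (cost falls by 14).

Current service cost with {Calder}: 461.
Adding Kent: each retail store re-picks its cheapest; new service cost 437, saving 24.
Extra fixed cost: 10. Net change = 10 − 24 = -14.
(Totals: 491 → 477.)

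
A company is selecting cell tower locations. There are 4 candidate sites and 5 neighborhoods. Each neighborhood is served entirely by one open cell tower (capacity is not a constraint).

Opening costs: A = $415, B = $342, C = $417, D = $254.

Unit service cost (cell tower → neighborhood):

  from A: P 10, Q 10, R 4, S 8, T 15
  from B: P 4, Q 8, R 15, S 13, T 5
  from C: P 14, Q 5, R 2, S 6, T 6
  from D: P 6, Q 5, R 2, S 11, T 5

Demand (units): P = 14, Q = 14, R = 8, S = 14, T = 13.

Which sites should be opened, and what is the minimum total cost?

For any fixed open set, each neighborhood goes to its cheapest open site; total = fixed + service.
{D}: P→D 6·14=84, Q→D 5·14=70, R→D 2·8=16, S→D 11·14=154, T→D 5·13=65. Service 389; fixed 254; total 643.
{C}: service 444 + fixed 417 = 861
{B}: P→B 4·14=56, Q→B 8·14=112, R→B 15·8=120, S→B 13·14=182, T→B 5·13=65. Service 535; fixed 342; total 877.
{A, B, C, D}: P→B 4·14=56, Q→C 5·14=70, R→C 2·8=16, S→C 6·14=84, T→B 5·13=65. Service 291; fixed 1428; total 1719.
(All 15 nonempty subsets were checked; D only is lowest.)

Open D only; minimum total cost 643.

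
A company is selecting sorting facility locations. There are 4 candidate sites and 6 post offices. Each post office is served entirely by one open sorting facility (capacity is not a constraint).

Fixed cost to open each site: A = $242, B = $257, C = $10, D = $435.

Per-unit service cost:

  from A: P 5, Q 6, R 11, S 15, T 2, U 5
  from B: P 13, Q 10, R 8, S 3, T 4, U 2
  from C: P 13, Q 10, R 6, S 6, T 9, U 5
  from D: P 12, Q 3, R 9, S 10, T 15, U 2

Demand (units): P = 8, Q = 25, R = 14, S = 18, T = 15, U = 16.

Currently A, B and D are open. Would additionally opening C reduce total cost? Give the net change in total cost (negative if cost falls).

Current service cost with {A, B, D}: 343.
Adding C: each post office re-picks its cheapest; new service cost 315, saving 28.
Extra fixed cost: 10. Net change = 10 − 28 = -18.
(Totals: 1277 → 1259.)

Yes — net change −18 (cost falls by 18).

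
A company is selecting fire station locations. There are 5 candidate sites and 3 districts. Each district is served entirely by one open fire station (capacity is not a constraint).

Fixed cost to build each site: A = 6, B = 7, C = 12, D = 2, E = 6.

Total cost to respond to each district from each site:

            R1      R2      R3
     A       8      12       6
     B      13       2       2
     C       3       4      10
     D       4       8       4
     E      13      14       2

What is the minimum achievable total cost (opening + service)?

Minimum total cost: 17

For any fixed open set, each district goes to its cheapest open site; total = fixed + service.
{B, D}: R1→D 4, R2→B 2, R3→B 2. Service 8; fixed 9; total 17.
{D}: R1→D 4, R2→D 8, R3→D 4. Service 16; fixed 2; total 18.
{D, E}: service 14 + fixed 8 = 22
{A, B, C, D, E}: R1→C 3, R2→B 2, R3→B 2. Service 7; fixed 33; total 40.
No other subset beats 17.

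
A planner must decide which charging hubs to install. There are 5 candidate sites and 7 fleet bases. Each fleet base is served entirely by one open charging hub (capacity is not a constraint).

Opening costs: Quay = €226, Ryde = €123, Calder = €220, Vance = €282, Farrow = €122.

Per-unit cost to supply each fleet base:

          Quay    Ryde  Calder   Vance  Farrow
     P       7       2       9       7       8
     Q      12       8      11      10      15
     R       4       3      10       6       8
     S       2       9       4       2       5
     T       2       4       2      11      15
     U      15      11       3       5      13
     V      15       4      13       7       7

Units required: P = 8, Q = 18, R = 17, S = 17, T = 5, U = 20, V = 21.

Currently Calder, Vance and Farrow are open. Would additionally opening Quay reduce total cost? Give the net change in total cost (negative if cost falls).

No — net change +192 (cost rises by 192).

Current service cost with {Calder, Vance, Farrow}: 589.
Adding Quay: each fleet base re-picks its cheapest; new service cost 555, saving 34.
Extra fixed cost: 226. Net change = 226 − 34 = 192.
(Totals: 1213 → 1405.)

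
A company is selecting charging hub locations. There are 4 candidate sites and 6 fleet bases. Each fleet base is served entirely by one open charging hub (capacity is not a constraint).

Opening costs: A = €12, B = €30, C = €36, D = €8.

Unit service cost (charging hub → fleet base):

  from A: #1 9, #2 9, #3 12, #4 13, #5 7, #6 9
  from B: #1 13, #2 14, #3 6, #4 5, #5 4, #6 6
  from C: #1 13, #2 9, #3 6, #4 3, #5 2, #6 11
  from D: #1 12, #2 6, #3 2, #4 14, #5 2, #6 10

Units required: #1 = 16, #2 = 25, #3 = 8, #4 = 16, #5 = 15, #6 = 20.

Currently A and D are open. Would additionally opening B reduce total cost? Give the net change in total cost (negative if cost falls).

Current service cost with {A, D}: 728.
Adding B: each fleet base re-picks its cheapest; new service cost 540, saving 188.
Extra fixed cost: 30. Net change = 30 − 188 = -158.
(Totals: 748 → 590.)

Yes — net change −158 (cost falls by 158).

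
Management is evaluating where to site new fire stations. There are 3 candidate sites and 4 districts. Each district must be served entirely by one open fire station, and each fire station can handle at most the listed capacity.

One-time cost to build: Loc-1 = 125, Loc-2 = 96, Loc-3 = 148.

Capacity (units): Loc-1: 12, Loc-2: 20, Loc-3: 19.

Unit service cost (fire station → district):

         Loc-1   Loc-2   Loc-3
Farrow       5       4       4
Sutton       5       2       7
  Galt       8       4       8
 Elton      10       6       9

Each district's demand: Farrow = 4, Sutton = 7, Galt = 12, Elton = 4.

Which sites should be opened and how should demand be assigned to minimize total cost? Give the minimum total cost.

Open {Loc-1, Loc-2}: Farrow→Loc-1 5·4=20, Sutton→Loc-2 2·7=14, Galt→Loc-2 4·12=48, Elton→Loc-1 10·4=40.
Loads: Loc-1 carries 8/12, Loc-2 carries 19/20. Service 122; fixed 221; total 343.
Next best feasible plan costs 344.

Minimum total cost: 343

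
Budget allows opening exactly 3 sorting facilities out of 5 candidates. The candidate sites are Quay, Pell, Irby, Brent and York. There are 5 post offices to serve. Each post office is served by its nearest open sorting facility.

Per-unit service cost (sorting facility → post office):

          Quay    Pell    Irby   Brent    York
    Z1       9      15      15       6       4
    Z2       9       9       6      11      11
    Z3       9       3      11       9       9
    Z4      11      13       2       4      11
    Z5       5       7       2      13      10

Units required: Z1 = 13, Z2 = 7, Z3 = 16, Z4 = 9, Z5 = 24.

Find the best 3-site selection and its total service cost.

With exactly 3 open, each post office uses its cheapest among the chosen.
{Pell, Irby, York}: Z1→York 4·13=52, Z2→Irby 6·7=42, Z3→Pell 3·16=48, Z4→Irby 2·9=18, Z5→Irby 2·24=48. Service cost 208.
{Pell, Irby, Brent}: service cost 234
{Quay, Pell, Irby}: service cost 273
Among all 10 size-3 choices, {Pell, Irby, York} is lowest.

Choose Pell, Irby and York; total service cost 208.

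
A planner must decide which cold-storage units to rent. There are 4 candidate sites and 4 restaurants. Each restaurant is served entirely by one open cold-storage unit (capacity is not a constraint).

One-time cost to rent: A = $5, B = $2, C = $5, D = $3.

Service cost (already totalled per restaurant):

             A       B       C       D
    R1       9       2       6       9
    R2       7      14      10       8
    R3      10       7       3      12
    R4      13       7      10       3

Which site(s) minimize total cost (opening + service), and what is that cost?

For any fixed open set, each restaurant goes to its cheapest open site; total = fixed + service.
{B, D}: R1→B 2, R2→D 8, R3→B 7, R4→D 3. Service 20; fixed 5; total 25.
{B, C, D}: service 16 + fixed 10 = 26
{C, D}: service 20 + fixed 8 = 28
{A, B, C, D}: service 15 + fixed 15 = 30
(All 15 nonempty subsets were checked; B and D is lowest.)

Open B and D; minimum total cost 25.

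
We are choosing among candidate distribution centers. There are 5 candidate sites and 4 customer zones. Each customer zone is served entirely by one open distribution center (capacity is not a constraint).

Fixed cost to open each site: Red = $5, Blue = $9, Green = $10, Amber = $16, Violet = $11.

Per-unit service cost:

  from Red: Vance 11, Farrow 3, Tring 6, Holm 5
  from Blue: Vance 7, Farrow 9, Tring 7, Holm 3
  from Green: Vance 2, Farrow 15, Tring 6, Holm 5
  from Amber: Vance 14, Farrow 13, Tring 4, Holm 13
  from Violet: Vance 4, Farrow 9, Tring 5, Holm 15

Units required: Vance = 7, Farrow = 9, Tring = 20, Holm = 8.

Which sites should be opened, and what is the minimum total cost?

For any fixed open set, each customer zone goes to its cheapest open site; total = fixed + service.
{Red, Blue, Green, Amber}: Vance→Green 2·7=14, Farrow→Red 3·9=27, Tring→Amber 4·20=80, Holm→Blue 3·8=24. Service 145; fixed 40; total 185.
{Red, Green, Amber}: service 161 + fixed 31 = 192
{Red, Blue, Green, Amber, Violet}: service 145 + fixed 51 = 196
{Red}: Vance→Red 11·7=77, Farrow→Red 3·9=27, Tring→Red 6·20=120, Holm→Red 5·8=40. Service 264; fixed 5; total 269.
No other subset beats 185.

Open Red, Blue, Green and Amber; minimum total cost 185.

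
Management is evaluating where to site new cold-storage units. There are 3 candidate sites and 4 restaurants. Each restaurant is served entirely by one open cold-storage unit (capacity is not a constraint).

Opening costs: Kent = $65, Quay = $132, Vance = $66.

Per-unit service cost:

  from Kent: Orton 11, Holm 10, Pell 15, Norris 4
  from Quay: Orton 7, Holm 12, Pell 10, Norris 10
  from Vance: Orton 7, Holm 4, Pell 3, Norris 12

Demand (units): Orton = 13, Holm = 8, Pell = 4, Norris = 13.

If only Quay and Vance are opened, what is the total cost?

Each restaurant is assigned to its cheapest site among the open ones.
{Quay, Vance}: Orton→Quay 7·13=91, Holm→Vance 4·8=32, Pell→Vance 3·4=12, Norris→Quay 10·13=130. Service 265; fixed 198; total 463.

Total cost: 463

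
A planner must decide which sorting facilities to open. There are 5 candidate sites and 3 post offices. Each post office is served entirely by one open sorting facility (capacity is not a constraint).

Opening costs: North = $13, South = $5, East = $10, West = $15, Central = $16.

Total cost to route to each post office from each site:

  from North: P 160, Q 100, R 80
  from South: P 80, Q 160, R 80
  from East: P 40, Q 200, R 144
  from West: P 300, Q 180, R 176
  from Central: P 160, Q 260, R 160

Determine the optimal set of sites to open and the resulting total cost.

For any fixed open set, each post office goes to its cheapest open site; total = fixed + service.
{North, East}: P→East 40, Q→North 100, R→North 80. Service 220; fixed 23; total 243.
{North, South, East}: P→East 40, Q→North 100, R→North 80. Service 220; fixed 28; total 248.
{North, East, West}: P→East 40, Q→North 100, R→North 80. Service 220; fixed 38; total 258.
{North, South, East, West, Central}: P→East 40, Q→North 100, R→North 80. Service 220; fixed 59; total 279.
No other subset beats 243.

Open North and East; minimum total cost 243.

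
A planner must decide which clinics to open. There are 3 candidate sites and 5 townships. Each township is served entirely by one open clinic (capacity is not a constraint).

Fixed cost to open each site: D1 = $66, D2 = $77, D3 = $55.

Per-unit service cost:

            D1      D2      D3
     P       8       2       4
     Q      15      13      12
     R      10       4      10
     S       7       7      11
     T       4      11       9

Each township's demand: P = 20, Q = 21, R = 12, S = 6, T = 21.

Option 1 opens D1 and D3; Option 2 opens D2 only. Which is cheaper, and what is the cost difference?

Option 1 is cheaper by 12.

Option 1: {D1, D3}: P→D3 4·20=80, Q→D3 12·21=252, R→D1 10·12=120, S→D1 7·6=42, T→D1 4·21=84. Service 578; fixed 121; total 699.
Option 2: {D2}: P→D2 2·20=40, Q→D2 13·21=273, R→D2 4·12=48, S→D2 7·6=42, T→D2 11·21=231. Service 634; fixed 77; total 711.
Difference: |699 − 711| = 12.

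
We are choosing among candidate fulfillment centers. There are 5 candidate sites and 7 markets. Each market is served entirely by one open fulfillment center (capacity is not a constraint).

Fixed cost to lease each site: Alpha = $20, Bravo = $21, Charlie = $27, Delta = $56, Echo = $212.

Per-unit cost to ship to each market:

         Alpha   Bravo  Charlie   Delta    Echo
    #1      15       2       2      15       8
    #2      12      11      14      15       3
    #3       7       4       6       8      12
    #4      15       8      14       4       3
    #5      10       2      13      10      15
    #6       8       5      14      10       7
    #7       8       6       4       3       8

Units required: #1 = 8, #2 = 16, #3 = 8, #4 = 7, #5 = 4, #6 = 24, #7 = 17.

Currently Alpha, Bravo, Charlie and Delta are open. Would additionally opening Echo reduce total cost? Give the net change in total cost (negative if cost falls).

No — net change +77 (cost rises by 77).

Current service cost with {Alpha, Bravo, Charlie, Delta}: 431.
Adding Echo: each market re-picks its cheapest; new service cost 296, saving 135.
Extra fixed cost: 212. Net change = 212 − 135 = 77.
(Totals: 555 → 632.)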